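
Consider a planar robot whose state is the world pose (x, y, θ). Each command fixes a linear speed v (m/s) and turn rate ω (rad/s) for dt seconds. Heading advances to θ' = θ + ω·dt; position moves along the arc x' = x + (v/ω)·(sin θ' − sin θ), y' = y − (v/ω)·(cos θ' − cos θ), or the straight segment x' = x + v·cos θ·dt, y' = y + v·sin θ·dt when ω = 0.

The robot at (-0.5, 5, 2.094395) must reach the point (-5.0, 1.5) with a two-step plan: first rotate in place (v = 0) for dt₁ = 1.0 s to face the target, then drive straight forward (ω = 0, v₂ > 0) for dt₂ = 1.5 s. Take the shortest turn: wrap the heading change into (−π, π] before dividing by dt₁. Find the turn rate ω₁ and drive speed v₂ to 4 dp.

heading to target = atan2(1.5−5, -5−-0.5) = -2.4805
Δθ = wrap(-2.4805 − 2.0944) = 1.7082; ω₁ = Δθ/dt₁ = 1.7082
distance = √((-5−-0.5)² + (1.5−5)²) = 5.7009; v₂ = distance/dt₂ = 3.8006

ω₁ = 1.7082, v₂ = 3.8006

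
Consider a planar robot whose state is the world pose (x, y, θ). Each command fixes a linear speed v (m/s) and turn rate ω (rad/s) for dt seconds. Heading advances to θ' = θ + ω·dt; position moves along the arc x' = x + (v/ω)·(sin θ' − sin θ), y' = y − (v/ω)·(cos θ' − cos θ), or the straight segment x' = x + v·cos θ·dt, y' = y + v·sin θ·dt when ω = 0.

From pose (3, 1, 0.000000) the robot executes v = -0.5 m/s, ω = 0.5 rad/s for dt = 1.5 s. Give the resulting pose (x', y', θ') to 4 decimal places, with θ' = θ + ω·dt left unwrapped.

(2.3184, 0.7317, 0.7500)

θ' = 0.0000 + 0.5·1.5 = 0.7500
R = v/ω = -0.5/0.5 = -1.0000
x' = 3 + -1.0000·(sin 0.7500 − sin 0.0000) = 2.3184
y' = 1 − -1.0000·(cos 0.7500 − cos 0.0000) = 0.7317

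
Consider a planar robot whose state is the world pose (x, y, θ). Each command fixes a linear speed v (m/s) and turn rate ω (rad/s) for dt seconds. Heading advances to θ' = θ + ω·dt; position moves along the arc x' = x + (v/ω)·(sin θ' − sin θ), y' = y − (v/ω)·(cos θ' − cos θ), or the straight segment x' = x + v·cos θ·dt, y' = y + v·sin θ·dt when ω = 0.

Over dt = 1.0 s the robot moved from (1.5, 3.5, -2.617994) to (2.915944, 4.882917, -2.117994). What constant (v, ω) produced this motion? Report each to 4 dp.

v = -2.0000, ω = 0.5000

Δθ = -2.117994 − -2.617994 = 0.500000
ω = Δθ/dt = 0.500000/1.0 = 0.5000
R = Δx/(sin θ' − sin θ) = -4.0000
v = R·ω = -4.0000·0.5000 = -2.0000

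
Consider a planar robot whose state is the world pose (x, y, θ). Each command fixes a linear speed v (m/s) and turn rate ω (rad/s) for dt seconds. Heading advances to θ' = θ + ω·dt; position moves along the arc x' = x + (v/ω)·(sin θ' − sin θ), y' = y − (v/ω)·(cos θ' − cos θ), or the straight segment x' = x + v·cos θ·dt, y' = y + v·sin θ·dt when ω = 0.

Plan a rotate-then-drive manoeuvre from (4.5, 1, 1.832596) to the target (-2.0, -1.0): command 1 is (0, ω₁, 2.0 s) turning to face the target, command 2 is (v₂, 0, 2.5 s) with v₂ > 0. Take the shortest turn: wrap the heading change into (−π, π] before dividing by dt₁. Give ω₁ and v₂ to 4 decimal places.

ω₁ = 0.8037, v₂ = 2.7203

heading to target = atan2(-1−1, -2−4.5) = -2.8431
Δθ = wrap(-2.8431 − 1.8326) = 1.6075; ω₁ = Δθ/dt₁ = 0.8037
distance = √((-2−4.5)² + (-1−1)²) = 6.8007; v₂ = distance/dt₂ = 2.7203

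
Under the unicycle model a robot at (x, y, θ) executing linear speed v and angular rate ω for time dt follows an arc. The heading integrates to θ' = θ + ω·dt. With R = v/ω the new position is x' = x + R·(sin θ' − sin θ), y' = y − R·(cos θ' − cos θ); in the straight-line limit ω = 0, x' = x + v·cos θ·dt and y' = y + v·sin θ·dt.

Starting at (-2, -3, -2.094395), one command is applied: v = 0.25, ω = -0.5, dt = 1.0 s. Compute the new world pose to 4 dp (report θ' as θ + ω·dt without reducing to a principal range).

(-2.1729, -3.1770, -2.5944)

θ' = -2.0944 + -0.5·1.0 = -2.5944
R = v/ω = 0.25/-0.5 = -0.5000
x' = -2 + -0.5000·(sin -2.5944 − sin -2.0944) = -2.1729
y' = -3 − -0.5000·(cos -2.5944 − cos -2.0944) = -3.1770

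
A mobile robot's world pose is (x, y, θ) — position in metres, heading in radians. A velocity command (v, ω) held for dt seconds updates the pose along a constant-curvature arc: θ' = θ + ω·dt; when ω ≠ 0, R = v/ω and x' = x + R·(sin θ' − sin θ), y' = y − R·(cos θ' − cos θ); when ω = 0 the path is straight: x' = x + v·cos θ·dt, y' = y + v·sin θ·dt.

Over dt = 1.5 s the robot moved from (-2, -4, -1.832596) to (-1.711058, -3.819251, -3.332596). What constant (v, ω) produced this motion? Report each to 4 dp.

v = -0.2500, ω = -1.0000

Δθ = -3.332596 − -1.832596 = -1.500000
ω = Δθ/dt = -1.500000/1.5 = -1.0000
R = Δx/(sin θ' − sin θ) = 0.2500
v = R·ω = 0.2500·-1.0000 = -0.2500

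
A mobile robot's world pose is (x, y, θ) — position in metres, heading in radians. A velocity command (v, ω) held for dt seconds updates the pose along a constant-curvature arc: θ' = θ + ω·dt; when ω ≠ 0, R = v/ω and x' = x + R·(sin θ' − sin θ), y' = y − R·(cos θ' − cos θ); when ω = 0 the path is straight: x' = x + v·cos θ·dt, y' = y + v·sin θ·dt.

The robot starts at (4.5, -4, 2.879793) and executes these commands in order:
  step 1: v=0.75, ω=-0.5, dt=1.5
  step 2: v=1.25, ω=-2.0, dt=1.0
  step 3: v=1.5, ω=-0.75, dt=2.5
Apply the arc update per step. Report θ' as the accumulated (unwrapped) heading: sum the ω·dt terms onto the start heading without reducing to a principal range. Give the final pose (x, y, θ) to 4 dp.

step 1: θ'=2.1298 (R=-1.5000) → pose (3.6165, -3.3466, 2.1298)
step 2: θ'=0.1298 (R=-0.6250) → pose (4.0655, -2.3954, 0.1298)
step 3: θ'=-1.7452 (R=-2.0000) → pose (6.2940, -4.7256, -1.7452)

(6.2940, -4.7256, -1.7452)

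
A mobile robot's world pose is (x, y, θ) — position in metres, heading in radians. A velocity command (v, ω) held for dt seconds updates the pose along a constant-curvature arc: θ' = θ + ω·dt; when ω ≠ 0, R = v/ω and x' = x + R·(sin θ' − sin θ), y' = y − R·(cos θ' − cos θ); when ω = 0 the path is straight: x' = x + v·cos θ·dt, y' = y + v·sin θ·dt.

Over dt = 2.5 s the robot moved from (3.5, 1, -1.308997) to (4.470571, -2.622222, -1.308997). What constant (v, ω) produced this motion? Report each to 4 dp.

Δθ = -1.308997 − -1.308997 = 0.000000
ω = Δθ/dt = 0.000000/2.5 = 0.0000
ω = 0 → v = (Δx·cos θ + Δy·sin θ)/dt = 1.5000

v = 1.5000, ω = 0.0000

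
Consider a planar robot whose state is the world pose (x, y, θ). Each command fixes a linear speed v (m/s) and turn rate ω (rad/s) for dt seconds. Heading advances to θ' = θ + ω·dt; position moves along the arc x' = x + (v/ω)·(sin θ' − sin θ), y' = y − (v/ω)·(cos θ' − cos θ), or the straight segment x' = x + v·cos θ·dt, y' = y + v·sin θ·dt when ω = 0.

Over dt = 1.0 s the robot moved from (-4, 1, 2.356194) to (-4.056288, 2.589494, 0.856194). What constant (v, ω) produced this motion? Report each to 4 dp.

Δθ = 0.856194 − 2.356194 = -1.500000
ω = Δθ/dt = -1.500000/1.0 = -1.5000
R = −Δy/(cos θ' − cos θ) = -1.1667
v = R·ω = -1.1667·-1.5000 = 1.7500

v = 1.7500, ω = -1.5000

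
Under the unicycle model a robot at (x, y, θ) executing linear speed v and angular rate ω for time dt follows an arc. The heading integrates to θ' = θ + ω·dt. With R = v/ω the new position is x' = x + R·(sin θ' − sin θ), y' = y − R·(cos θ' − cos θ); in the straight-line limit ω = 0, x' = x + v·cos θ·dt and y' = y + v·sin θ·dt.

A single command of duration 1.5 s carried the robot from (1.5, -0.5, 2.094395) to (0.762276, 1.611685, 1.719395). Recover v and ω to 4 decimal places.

v = 1.5000, ω = -0.2500

Δθ = 1.719395 − 2.094395 = -0.375000
ω = Δθ/dt = -0.375000/1.5 = -0.2500
R = −Δy/(cos θ' − cos θ) = -6.0000
v = R·ω = -6.0000·-0.2500 = 1.5000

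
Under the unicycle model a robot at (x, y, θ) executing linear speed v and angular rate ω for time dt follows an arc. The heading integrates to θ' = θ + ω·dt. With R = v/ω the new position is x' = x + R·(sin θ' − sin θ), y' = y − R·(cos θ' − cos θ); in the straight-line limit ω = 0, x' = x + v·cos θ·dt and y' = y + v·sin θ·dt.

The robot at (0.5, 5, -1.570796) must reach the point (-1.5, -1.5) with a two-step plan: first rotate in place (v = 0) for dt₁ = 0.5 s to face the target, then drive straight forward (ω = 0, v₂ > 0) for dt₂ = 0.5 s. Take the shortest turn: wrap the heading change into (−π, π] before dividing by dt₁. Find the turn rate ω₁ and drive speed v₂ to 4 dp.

heading to target = atan2(-1.5−5, -1.5−0.5) = -1.8693
Δθ = wrap(-1.8693 − -1.5708) = -0.2985; ω₁ = Δθ/dt₁ = -0.5970
distance = √((-1.5−0.5)² + (-1.5−5)²) = 6.8007; v₂ = distance/dt₂ = 13.6015

ω₁ = -0.5970, v₂ = 13.6015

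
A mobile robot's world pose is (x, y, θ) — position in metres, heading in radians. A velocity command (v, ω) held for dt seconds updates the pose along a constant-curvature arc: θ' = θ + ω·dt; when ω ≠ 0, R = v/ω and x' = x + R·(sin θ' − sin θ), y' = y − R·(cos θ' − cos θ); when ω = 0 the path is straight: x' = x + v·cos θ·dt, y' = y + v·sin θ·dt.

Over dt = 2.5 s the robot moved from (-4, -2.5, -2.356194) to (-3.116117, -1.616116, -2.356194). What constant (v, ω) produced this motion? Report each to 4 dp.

v = -0.5000, ω = 0.0000

Δθ = -2.356194 − -2.356194 = 0.000000
ω = Δθ/dt = 0.000000/2.5 = 0.0000
ω = 0 → v = (Δx·cos θ + Δy·sin θ)/dt = -0.5000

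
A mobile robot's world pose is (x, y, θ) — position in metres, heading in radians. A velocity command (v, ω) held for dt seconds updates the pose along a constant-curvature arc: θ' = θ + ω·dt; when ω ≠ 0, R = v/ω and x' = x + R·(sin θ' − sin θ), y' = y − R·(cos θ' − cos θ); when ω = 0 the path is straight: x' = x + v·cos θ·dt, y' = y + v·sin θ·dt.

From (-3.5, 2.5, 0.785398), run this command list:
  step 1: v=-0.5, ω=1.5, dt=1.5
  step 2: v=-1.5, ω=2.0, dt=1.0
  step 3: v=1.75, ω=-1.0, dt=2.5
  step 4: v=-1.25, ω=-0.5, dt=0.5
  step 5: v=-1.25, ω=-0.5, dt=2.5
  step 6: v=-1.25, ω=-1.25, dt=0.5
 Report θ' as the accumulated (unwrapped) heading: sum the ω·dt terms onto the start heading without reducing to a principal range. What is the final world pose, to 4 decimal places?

step 1: θ'=3.0354 (R=-0.3333) → pose (-3.2996, 1.9328, 3.0354)
step 2: θ'=5.0354 (R=-0.7500) → pose (-2.5089, 2.9167, 5.0354)
step 3: θ'=2.5354 (R=-1.7500) → pose (-5.1655, 0.9230, 2.5354)
step 4: θ'=2.2854 (R=2.5000) → pose (-4.7014, 0.5067, 2.2854)
step 5: θ'=1.0354 (R=2.5000) → pose (-4.4397, -2.4070, 1.0354)
step 6: θ'=0.4104 (R=1.0000) → pose (-4.9008, -2.8138, 0.4104)

(-4.9008, -2.8138, 0.4104)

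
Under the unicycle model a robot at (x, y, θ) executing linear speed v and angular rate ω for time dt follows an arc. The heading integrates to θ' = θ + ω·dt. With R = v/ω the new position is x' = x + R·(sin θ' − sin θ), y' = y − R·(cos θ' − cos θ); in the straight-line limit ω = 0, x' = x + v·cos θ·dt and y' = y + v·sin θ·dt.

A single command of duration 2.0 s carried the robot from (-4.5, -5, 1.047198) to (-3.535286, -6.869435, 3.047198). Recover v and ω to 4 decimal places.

v = -1.2500, ω = 1.0000

Δθ = 3.047198 − 1.047198 = 2.000000
ω = Δθ/dt = 2.000000/2.0 = 1.0000
R = −Δy/(cos θ' − cos θ) = -1.2500
v = R·ω = -1.2500·1.0000 = -1.2500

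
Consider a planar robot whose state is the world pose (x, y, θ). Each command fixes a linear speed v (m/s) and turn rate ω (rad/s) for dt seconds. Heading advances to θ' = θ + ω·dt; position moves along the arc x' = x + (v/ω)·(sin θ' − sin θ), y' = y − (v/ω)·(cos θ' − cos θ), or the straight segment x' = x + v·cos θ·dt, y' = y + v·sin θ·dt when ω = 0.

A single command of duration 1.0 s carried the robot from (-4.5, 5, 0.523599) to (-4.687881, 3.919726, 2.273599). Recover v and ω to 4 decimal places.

v = -1.2500, ω = 1.7500

Δθ = 2.273599 − 0.523599 = 1.750000
ω = Δθ/dt = 1.750000/1.0 = 1.7500
R = −Δy/(cos θ' − cos θ) = -0.7143
v = R·ω = -0.7143·1.7500 = -1.2500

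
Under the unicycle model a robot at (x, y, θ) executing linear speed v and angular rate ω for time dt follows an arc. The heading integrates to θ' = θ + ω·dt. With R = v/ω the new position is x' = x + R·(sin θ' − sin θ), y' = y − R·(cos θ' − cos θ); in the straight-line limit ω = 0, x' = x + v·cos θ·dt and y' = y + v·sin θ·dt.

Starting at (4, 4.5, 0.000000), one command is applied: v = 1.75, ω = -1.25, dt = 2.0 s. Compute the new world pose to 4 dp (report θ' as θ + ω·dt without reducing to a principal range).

θ' = 0.0000 + -1.25·2.0 = -2.5000
R = v/ω = 1.75/-1.25 = -1.4000
x' = 4 + -1.4000·(sin -2.5000 − sin 0.0000) = 4.8379
y' = 4.5 − -1.4000·(cos -2.5000 − cos 0.0000) = 1.9784

(4.8379, 1.9784, -2.5000)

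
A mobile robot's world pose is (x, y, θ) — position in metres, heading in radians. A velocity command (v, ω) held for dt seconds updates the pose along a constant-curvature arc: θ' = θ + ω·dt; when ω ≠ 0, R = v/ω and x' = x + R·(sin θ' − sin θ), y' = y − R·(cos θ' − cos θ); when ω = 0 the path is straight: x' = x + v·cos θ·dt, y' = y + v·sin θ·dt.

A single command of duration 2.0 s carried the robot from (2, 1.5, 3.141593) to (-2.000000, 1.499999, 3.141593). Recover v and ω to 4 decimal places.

Δθ = 3.141593 − 3.141593 = 0.000000
ω = Δθ/dt = 0.000000/2.0 = 0.0000
ω = 0 → v = (Δx·cos θ + Δy·sin θ)/dt = 2.0000

v = 2.0000, ω = 0.0000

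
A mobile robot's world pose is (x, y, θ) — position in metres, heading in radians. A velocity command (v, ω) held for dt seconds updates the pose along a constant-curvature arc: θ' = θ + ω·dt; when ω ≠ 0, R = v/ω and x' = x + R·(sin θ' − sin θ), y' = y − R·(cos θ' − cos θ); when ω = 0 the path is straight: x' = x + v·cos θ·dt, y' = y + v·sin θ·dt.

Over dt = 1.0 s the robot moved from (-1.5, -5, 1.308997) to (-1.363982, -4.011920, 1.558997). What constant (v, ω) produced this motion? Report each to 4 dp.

Δθ = 1.558997 − 1.308997 = 0.250000
ω = Δθ/dt = 0.250000/1.0 = 0.2500
R = −Δy/(cos θ' − cos θ) = 4.0000
v = R·ω = 4.0000·0.2500 = 1.0000

v = 1.0000, ω = 0.2500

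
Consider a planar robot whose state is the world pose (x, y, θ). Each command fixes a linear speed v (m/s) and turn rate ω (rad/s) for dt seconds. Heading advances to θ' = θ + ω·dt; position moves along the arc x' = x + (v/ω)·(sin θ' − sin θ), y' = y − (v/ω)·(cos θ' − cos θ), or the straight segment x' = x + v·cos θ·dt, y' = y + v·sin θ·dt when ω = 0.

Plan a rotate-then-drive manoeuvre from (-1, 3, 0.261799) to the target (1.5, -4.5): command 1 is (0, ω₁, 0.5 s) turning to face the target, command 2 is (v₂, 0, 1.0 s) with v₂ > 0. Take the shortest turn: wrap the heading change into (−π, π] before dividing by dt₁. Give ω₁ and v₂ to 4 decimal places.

heading to target = atan2(-4.5−3, 1.5−-1) = -1.2490
Δθ = wrap(-1.2490 − 0.2618) = -1.5108; ω₁ = Δθ/dt₁ = -3.0217
distance = √((1.5−-1)² + (-4.5−3)²) = 7.9057; v₂ = distance/dt₂ = 7.9057

ω₁ = -3.0217, v₂ = 7.9057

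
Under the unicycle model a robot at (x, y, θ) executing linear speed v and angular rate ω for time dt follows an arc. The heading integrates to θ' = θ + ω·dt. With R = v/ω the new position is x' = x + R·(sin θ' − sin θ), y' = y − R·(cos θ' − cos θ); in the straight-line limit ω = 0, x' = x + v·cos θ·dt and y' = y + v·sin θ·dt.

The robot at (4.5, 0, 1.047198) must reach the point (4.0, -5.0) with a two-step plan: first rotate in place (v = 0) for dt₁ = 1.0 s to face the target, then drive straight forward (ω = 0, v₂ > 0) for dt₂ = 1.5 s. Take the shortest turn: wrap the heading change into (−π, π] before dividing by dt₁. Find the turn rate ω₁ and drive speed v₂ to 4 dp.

heading to target = atan2(-5−0, 4−4.5) = -1.6705
Δθ = wrap(-1.6705 − 1.0472) = -2.7177; ω₁ = Δθ/dt₁ = -2.7177
distance = √((4−4.5)² + (-5−0)²) = 5.0249; v₂ = distance/dt₂ = 3.3500

ω₁ = -2.7177, v₂ = 3.3500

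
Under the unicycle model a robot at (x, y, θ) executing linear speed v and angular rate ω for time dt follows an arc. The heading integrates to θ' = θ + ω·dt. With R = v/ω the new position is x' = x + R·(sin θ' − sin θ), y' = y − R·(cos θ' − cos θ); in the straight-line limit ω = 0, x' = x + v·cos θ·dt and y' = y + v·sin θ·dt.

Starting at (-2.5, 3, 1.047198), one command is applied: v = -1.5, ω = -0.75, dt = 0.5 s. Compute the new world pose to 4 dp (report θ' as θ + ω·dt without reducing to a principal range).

θ' = 1.0472 + -0.75·0.5 = 0.6722
R = v/ω = -1.5/-0.75 = 2.0000
x' = -2.5 + 2.0000·(sin 0.6722 − sin 1.0472) = -2.9866
y' = 3 − 2.0000·(cos 0.6722 − cos 1.0472) = 2.4351

(-2.9866, 2.4351, 0.6722)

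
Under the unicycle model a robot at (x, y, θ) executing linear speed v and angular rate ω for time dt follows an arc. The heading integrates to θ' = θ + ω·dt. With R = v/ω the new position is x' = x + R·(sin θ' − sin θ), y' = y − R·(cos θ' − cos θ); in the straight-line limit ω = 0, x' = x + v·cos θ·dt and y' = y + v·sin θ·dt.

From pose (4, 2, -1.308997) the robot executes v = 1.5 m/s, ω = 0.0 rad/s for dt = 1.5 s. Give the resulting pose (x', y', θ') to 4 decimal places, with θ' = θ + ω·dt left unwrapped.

θ' = -1.3090 + 0.0·1.5 = -1.3090
ω = 0 → straight: x' = 4 + 1.5·cos(-1.3090)·1.5 = 4.5823
y' = 2 + 1.5·sin(-1.3090)·1.5 = -0.1733

(4.5823, -0.1733, -1.3090)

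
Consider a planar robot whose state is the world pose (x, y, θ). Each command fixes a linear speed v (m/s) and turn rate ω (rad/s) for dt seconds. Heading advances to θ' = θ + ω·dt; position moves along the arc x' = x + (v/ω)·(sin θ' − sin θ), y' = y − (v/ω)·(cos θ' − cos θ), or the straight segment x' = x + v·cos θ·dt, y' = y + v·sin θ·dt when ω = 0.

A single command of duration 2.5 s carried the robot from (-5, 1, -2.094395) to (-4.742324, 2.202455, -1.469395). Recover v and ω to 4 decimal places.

Δθ = -1.469395 − -2.094395 = 0.625000
ω = Δθ/dt = 0.625000/2.5 = 0.2500
R = −Δy/(cos θ' − cos θ) = -2.0000
v = R·ω = -2.0000·0.2500 = -0.5000

v = -0.5000, ω = 0.2500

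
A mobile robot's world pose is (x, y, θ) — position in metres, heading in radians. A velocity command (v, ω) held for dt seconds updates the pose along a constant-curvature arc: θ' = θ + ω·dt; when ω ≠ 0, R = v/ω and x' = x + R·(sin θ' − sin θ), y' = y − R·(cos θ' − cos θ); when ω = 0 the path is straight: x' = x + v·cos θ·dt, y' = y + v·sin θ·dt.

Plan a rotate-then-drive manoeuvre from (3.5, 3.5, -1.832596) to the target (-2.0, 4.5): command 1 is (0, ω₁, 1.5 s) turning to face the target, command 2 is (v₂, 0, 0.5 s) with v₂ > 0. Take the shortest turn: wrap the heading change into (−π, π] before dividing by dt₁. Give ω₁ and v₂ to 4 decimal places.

ω₁ = -0.9926, v₂ = 11.1803

heading to target = atan2(4.5−3.5, -2−3.5) = 2.9617
Δθ = wrap(2.9617 − -1.8326) = -1.4889; ω₁ = Δθ/dt₁ = -0.9926
distance = √((-2−3.5)² + (4.5−3.5)²) = 5.5902; v₂ = distance/dt₂ = 11.1803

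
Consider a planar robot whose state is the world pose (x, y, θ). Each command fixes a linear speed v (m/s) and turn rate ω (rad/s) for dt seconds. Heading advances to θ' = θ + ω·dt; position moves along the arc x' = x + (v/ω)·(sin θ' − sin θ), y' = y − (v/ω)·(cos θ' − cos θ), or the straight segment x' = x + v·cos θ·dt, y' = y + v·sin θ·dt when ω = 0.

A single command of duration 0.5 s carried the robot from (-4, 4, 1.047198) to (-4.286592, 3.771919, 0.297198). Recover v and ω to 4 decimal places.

Δθ = 0.297198 − 1.047198 = -0.750000
ω = Δθ/dt = -0.750000/0.5 = -1.5000
R = Δx/(sin θ' − sin θ) = 0.5000
v = R·ω = 0.5000·-1.5000 = -0.7500

v = -0.7500, ω = -1.5000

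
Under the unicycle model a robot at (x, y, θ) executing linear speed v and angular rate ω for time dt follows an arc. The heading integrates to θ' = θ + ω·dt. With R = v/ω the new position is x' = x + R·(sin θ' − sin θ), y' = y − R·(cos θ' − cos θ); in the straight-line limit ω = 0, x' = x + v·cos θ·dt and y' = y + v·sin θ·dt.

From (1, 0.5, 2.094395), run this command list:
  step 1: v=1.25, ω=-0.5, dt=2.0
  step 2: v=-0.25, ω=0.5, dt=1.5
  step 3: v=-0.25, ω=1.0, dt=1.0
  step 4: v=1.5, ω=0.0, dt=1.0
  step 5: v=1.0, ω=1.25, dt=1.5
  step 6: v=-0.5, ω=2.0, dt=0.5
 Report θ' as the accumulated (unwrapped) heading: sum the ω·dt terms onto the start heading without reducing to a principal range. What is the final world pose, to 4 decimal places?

(-1.5110, 2.2389, 5.7194)

step 1: θ'=1.0944 (R=-2.5000) → pose (0.9434, 2.8965, 1.0944)
step 2: θ'=1.8444 (R=-0.5000) → pose (0.9064, 2.5321, 1.8444)
step 3: θ'=2.8444 (R=-0.2500) → pose (1.0739, 2.3606, 2.8444)
step 4: θ'=2.8444 (straight) → pose (-0.3604, 2.7998, 2.8444)
step 5: θ'=4.7194 (R=0.8000) → pose (-1.3946, 2.0293, 4.7194)
step 6: θ'=5.7194 (R=-0.2500) → pose (-1.5110, 2.2389, 5.7194)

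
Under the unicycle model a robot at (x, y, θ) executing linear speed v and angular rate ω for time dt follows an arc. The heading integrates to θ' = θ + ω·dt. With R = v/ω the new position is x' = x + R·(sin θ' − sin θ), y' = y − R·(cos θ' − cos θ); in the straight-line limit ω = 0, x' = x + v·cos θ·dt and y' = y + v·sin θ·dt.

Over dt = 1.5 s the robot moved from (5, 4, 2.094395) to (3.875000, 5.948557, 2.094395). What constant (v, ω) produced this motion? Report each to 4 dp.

Δθ = 2.094395 − 2.094395 = 0.000000
ω = Δθ/dt = 0.000000/1.5 = 0.0000
ω = 0 → v = (Δx·cos θ + Δy·sin θ)/dt = 1.5000

v = 1.5000, ω = 0.0000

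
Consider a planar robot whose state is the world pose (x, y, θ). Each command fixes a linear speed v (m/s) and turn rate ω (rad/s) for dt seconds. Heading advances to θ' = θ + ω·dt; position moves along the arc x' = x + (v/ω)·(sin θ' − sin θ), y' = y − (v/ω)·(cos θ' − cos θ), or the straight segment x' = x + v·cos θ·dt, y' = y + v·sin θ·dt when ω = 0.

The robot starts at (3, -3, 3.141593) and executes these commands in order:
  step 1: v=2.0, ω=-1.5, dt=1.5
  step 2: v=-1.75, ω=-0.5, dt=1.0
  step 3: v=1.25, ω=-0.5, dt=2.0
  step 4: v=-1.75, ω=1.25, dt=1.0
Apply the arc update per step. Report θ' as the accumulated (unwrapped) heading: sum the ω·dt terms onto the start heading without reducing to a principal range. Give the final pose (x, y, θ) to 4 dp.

step 1: θ'=0.8916 (R=-1.3333) → pose (1.9626, -0.8291, 0.8916)
step 2: θ'=0.3916 (R=3.5000) → pose (0.5751, -1.8656, 0.3916)
step 3: θ'=-0.6084 (R=-2.5000) → pose (2.9582, -2.1249, -0.6084)
step 4: θ'=0.6416 (R=-1.4000) → pose (1.3201, -2.1521, 0.6416)

(1.3201, -2.1521, 0.6416)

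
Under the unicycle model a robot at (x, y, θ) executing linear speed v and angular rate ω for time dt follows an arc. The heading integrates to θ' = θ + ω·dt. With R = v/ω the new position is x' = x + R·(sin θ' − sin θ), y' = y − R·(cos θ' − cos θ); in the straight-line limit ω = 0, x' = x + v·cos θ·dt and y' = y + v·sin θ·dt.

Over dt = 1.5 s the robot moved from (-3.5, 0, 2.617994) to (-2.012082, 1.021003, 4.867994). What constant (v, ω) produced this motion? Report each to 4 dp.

Δθ = 4.867994 − 2.617994 = 2.250000
ω = Δθ/dt = 2.250000/1.5 = 1.5000
R = Δx/(sin θ' − sin θ) = -1.0000
v = R·ω = -1.0000·1.5000 = -1.5000

v = -1.5000, ω = 1.5000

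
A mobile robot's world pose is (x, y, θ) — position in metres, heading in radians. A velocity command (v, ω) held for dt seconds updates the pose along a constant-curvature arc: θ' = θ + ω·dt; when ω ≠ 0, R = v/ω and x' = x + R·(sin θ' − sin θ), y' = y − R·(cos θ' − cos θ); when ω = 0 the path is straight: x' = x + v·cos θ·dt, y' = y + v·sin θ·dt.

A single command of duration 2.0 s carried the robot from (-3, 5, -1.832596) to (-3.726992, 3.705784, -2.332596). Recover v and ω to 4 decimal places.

v = 0.7500, ω = -0.2500

Δθ = -2.332596 − -1.832596 = -0.500000
ω = Δθ/dt = -0.500000/2.0 = -0.2500
R = −Δy/(cos θ' − cos θ) = -3.0000
v = R·ω = -3.0000·-0.2500 = 0.7500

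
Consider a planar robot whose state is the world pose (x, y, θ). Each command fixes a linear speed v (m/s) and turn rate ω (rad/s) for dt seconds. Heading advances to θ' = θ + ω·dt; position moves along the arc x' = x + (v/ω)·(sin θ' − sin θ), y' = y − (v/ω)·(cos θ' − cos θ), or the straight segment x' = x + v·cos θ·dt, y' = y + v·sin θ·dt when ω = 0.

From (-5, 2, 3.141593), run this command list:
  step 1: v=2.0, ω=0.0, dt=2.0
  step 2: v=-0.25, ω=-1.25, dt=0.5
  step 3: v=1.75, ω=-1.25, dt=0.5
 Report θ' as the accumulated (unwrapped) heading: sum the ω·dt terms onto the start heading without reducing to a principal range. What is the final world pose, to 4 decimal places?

step 1: θ'=3.1416 (straight) → pose (-9.0000, 2.0000, 3.1416)
step 2: θ'=2.5166 (R=0.2000) → pose (-8.8830, 1.9622, 2.5166)
step 3: θ'=1.8916 (R=-1.4000) → pose (-9.3924, 2.6561, 1.8916)

(-9.3924, 2.6561, 1.8916)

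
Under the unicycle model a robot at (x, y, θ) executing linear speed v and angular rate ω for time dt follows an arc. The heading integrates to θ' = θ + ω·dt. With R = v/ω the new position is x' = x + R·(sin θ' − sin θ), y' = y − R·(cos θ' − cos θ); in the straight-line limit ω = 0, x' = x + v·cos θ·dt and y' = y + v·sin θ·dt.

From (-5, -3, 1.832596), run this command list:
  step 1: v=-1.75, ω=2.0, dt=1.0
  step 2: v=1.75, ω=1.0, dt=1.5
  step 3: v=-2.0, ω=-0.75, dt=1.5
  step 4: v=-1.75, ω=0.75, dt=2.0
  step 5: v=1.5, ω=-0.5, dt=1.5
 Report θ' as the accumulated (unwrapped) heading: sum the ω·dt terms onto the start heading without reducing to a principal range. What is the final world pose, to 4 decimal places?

(-3.5649, -1.6765, 4.9576)

step 1: θ'=3.8326 (R=-0.8750) → pose (-3.5972, -3.4478, 3.8326)
step 2: θ'=5.3326 (R=1.7500) → pose (-3.9060, -5.8135, 5.3326)
step 3: θ'=4.2076 (R=2.6667) → pose (-4.0700, -2.9739, 4.2076)
step 4: θ'=5.7076 (R=-2.3333) → pose (-4.8422, 0.1119, 5.7076)
step 5: θ'=4.9576 (R=-3.0000) → pose (-3.5649, -1.6765, 4.9576)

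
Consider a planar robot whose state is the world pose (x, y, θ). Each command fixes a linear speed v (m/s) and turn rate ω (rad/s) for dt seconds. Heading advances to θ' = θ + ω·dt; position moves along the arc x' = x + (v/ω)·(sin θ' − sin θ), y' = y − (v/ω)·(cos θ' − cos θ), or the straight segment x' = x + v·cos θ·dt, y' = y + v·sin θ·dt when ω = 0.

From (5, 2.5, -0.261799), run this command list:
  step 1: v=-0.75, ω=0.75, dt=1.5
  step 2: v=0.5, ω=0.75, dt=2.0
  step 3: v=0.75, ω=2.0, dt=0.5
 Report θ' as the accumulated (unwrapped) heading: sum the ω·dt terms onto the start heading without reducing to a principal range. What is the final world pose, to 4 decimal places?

step 1: θ'=0.8632 (R=-1.0000) → pose (3.9813, 2.1841, 0.8632)
step 2: θ'=2.3632 (R=0.6667) → pose (3.9427, 3.0921, 2.3632)
step 3: θ'=3.3632 (R=0.3750) → pose (3.5970, 3.1909, 3.3632)

(3.5970, 3.1909, 3.3632)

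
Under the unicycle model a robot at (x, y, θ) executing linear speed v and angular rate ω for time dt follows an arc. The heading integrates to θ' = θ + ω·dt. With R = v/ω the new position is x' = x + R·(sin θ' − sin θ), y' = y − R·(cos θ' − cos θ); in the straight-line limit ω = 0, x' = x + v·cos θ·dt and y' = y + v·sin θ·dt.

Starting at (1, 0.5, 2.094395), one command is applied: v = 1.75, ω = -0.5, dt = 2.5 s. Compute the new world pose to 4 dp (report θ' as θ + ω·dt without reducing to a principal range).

(1.4146, 4.5746, 0.8444)

θ' = 2.0944 + -0.5·2.5 = 0.8444
R = v/ω = 1.75/-0.5 = -3.5000
x' = 1 + -3.5000·(sin 0.8444 − sin 2.0944) = 1.4146
y' = 0.5 − -3.5000·(cos 0.8444 − cos 2.0944) = 4.5746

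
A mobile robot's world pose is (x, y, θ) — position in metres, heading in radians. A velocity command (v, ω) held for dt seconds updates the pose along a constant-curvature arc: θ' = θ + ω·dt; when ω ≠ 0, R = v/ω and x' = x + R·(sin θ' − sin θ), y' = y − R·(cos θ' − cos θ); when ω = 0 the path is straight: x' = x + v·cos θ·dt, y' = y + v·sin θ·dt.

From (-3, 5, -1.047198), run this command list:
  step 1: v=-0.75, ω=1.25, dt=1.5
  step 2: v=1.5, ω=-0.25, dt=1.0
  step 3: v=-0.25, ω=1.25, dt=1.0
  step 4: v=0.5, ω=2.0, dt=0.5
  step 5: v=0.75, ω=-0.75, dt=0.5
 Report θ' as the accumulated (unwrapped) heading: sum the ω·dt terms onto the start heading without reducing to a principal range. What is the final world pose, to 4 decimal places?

(-3.3957, 6.2079, 2.4528)

step 1: θ'=0.8278 (R=-0.6000) → pose (-3.9615, 5.1059, 0.8278)
step 2: θ'=0.5778 (R=-6.0000) → pose (-2.8199, 6.0729, 0.5778)
step 3: θ'=1.8278 (R=-0.2000) → pose (-2.9041, 5.8545, 1.8278)
step 4: θ'=2.8278 (R=0.2500) → pose (-3.0687, 6.0288, 2.8278)
step 5: θ'=2.4528 (R=-1.0000) → pose (-3.3957, 6.2079, 2.4528)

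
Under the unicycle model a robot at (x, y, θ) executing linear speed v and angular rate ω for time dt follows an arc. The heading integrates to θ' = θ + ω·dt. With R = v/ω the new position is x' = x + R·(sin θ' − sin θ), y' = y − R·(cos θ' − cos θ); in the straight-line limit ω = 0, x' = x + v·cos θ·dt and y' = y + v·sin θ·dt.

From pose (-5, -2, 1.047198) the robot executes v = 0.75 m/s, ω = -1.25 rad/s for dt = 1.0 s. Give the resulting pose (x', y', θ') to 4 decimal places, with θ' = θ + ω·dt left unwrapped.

(-4.3595, -1.7123, -0.2028)

θ' = 1.0472 + -1.25·1.0 = -0.2028
R = v/ω = 0.75/-1.25 = -0.6000
x' = -5 + -0.6000·(sin -0.2028 − sin 1.0472) = -4.3595
y' = -2 − -0.6000·(cos -0.2028 − cos 1.0472) = -1.7123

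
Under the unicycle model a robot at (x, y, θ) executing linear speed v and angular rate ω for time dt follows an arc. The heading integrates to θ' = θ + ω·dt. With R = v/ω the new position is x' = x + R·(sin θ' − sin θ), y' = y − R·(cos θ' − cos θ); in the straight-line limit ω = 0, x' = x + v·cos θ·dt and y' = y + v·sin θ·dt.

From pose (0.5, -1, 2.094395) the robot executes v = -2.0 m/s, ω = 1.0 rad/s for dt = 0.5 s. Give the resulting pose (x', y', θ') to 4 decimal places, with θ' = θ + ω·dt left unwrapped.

(1.1915, -1.7080, 2.5944)

θ' = 2.0944 + 1.0·0.5 = 2.5944
R = v/ω = -2.0/1.0 = -2.0000
x' = 0.5 + -2.0000·(sin 2.5944 − sin 2.0944) = 1.1915
y' = -1 − -2.0000·(cos 2.5944 − cos 2.0944) = -1.7080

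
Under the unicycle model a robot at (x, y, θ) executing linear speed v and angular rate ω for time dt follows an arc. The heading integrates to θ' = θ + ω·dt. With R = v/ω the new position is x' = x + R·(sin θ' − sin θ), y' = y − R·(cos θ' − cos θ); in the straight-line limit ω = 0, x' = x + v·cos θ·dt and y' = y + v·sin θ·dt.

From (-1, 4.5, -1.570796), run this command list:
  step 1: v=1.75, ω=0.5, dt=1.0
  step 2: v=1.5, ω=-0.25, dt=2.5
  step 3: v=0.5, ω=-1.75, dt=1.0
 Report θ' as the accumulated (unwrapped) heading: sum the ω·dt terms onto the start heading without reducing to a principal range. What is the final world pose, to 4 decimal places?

step 1: θ'=-1.0708 (R=3.5000) → pose (-0.5715, 2.8220, -1.0708)
step 2: θ'=-1.6958 (R=-6.0000) → pose (0.1162, -0.8026, -1.6958)
step 3: θ'=-3.4458 (R=-0.2857) → pose (-0.2529, -1.0396, -3.4458)

(-0.2529, -1.0396, -3.4458)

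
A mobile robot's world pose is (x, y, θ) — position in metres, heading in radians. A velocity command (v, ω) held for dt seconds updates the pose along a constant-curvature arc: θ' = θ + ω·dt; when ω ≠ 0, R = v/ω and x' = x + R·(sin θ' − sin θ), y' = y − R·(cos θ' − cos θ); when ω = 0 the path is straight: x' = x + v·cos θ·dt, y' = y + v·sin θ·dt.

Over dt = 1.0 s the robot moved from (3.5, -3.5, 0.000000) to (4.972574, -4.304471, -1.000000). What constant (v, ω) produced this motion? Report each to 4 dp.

v = 1.7500, ω = -1.0000

Δθ = -1.000000 − 0.000000 = -1.000000
ω = Δθ/dt = -1.000000/1.0 = -1.0000
R = Δx/(sin θ' − sin θ) = -1.7500
v = R·ω = -1.7500·-1.0000 = 1.7500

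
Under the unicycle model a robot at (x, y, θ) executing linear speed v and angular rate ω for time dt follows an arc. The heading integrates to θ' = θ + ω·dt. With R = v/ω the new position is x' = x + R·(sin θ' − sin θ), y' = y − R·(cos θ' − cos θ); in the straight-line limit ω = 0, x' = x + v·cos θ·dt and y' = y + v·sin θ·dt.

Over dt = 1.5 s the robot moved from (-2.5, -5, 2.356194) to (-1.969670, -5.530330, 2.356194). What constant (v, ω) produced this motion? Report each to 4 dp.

v = -0.5000, ω = 0.0000

Δθ = 2.356194 − 2.356194 = 0.000000
ω = Δθ/dt = 0.000000/1.5 = 0.0000
ω = 0 → v = (Δx·cos θ + Δy·sin θ)/dt = -0.5000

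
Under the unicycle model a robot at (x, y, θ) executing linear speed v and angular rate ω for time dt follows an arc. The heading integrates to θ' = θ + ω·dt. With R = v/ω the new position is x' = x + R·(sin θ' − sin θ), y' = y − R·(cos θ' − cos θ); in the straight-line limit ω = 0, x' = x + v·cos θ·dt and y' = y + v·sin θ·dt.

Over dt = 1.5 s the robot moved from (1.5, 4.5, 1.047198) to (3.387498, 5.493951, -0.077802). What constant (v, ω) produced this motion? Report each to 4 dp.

Δθ = -0.077802 − 1.047198 = -1.125000
ω = Δθ/dt = -1.125000/1.5 = -0.7500
R = Δx/(sin θ' − sin θ) = -2.0000
v = R·ω = -2.0000·-0.7500 = 1.5000

v = 1.5000, ω = -0.7500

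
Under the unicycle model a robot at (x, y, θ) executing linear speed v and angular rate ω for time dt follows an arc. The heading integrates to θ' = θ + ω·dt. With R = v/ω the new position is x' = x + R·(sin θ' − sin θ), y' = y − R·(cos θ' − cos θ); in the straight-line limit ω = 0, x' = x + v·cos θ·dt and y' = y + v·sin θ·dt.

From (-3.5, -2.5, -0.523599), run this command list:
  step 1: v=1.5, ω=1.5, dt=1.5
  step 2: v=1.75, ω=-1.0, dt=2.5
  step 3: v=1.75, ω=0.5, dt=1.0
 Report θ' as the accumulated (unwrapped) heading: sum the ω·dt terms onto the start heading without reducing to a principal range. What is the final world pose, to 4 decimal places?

(2.4393, -0.8217, -0.2736)

step 1: θ'=1.7264 (R=1.0000) → pose (-2.0121, -1.4790, 1.7264)
step 2: θ'=-0.7736 (R=-1.7500) → pose (0.9395, 0.0442, -0.7736)
step 3: θ'=-0.2736 (R=3.5000) → pose (2.4393, -0.8217, -0.2736)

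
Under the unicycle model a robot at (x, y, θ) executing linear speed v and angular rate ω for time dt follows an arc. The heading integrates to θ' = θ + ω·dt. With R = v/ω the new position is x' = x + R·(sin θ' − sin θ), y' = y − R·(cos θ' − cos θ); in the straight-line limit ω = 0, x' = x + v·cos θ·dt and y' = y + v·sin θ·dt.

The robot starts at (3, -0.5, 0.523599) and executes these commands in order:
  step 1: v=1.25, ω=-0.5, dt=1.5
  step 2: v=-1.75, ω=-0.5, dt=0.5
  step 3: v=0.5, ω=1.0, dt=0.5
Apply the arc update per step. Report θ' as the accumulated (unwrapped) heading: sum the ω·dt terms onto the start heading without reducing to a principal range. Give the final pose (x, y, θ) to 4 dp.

(4.2329, 0.0160, 0.0236)

step 1: θ'=-0.2264 (R=-2.5000) → pose (4.8112, -0.2289, -0.2264)
step 2: θ'=-0.4764 (R=3.5000) → pose (3.9918, 0.0715, -0.4764)
step 3: θ'=0.0236 (R=0.5000) → pose (4.2329, 0.0160, 0.0236)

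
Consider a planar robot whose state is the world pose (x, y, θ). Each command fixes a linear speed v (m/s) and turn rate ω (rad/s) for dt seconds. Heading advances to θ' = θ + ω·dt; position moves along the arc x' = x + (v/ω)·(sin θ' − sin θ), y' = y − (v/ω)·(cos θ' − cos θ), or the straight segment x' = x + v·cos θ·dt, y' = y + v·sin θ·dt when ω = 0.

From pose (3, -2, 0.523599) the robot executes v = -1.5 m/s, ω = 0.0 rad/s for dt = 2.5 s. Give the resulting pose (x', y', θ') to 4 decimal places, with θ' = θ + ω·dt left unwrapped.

θ' = 0.5236 + 0.0·2.5 = 0.5236
ω = 0 → straight: x' = 3 + -1.5·cos(0.5236)·2.5 = -0.2476
y' = -2 + -1.5·sin(0.5236)·2.5 = -3.8750

(-0.2476, -3.8750, 0.5236)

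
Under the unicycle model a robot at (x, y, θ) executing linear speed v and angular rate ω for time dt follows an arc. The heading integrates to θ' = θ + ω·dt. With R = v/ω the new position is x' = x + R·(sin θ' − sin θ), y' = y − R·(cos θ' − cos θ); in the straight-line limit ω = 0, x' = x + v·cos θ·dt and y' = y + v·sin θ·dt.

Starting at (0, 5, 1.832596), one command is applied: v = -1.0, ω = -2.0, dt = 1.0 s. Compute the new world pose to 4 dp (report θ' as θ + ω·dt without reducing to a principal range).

(-0.5663, 4.3776, -0.1674)

θ' = 1.8326 + -2.0·1.0 = -0.1674
R = v/ω = -1.0/-2.0 = 0.5000
x' = 0 + 0.5000·(sin -0.1674 − sin 1.8326) = -0.5663
y' = 5 − 0.5000·(cos -0.1674 − cos 1.8326) = 4.3776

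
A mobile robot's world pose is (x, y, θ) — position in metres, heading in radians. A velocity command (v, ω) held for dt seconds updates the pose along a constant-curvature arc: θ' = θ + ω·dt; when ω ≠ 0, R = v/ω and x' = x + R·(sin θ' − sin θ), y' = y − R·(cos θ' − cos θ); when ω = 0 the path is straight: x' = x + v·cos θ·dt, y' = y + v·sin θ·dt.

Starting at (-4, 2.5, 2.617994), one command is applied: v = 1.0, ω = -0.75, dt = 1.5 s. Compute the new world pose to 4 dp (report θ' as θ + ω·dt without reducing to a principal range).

(-4.6626, 3.7583, 1.4930)

θ' = 2.6180 + -0.75·1.5 = 1.4930
R = v/ω = 1.0/-0.75 = -1.3333
x' = -4 + -1.3333·(sin 1.4930 − sin 2.6180) = -4.6626
y' = 2.5 − -1.3333·(cos 1.4930 − cos 2.6180) = 3.7583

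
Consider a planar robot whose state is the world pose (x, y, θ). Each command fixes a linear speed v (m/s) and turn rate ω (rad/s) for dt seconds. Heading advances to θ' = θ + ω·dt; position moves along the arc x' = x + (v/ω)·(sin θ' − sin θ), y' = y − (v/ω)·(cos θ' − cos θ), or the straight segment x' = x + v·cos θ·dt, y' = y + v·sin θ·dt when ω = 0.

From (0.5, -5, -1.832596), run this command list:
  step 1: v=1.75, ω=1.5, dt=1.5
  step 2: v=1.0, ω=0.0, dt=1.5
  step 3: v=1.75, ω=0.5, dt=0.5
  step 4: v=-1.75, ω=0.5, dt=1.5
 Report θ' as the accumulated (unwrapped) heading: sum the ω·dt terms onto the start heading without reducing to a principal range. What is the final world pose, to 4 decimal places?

(2.9260, -7.5241, 1.4174)

step 1: θ'=0.4174 (R=1.1667) → pose (2.0999, -6.3685, 0.4174)
step 2: θ'=0.4174 (straight) → pose (3.4711, -5.7604, 0.4174)
step 3: θ'=0.6674 (R=3.5000) → pose (4.2185, -5.3099, 0.6674)
step 4: θ'=1.4174 (R=-3.5000) → pose (2.9260, -7.5241, 1.4174)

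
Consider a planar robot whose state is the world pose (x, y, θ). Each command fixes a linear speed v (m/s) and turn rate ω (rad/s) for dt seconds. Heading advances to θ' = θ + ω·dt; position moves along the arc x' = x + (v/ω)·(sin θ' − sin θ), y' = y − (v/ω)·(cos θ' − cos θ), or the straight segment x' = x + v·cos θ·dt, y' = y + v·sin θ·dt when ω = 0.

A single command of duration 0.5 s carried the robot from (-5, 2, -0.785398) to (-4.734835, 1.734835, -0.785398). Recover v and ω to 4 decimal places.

v = 0.7500, ω = 0.0000

Δθ = -0.785398 − -0.785398 = 0.000000
ω = Δθ/dt = 0.000000/0.5 = 0.0000
ω = 0 → v = (Δx·cos θ + Δy·sin θ)/dt = 0.7500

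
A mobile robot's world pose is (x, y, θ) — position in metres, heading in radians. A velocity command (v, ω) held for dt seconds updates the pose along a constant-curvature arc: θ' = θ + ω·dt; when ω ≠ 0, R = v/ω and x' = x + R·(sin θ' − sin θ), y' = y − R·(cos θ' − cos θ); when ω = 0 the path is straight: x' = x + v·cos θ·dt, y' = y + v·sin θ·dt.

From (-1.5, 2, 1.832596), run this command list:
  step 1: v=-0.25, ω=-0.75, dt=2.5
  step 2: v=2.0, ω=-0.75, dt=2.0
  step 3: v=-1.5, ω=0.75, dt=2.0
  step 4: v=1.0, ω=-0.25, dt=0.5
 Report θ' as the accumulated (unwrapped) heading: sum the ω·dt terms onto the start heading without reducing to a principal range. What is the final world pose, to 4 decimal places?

(-0.7010, 0.8812, -0.1674)

step 1: θ'=-0.0424 (R=0.3333) → pose (-1.8361, 1.5807, -0.0424)
step 2: θ'=-1.5424 (R=-2.6667) → pose (0.7164, -1.0079, -1.5424)
step 3: θ'=-0.0424 (R=-2.0000) → pose (-1.1980, 0.9336, -0.0424)
step 4: θ'=-0.1674 (R=-4.0000) → pose (-0.7010, 0.8812, -0.1674)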